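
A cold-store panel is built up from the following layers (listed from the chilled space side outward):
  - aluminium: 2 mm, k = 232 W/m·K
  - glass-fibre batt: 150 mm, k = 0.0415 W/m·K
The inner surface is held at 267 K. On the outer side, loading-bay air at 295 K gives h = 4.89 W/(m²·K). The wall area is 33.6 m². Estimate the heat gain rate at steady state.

Q ≈ 246 W

Series thermal resistances:
R_aluminium = L/(kA) = 0.002/(232×33.6) = 2.566×10^-7 K/W
R_glass-fibre batt = L/(kA) = 0.15/(0.0415×33.6) = 0.1076 K/W
R_outer film = 1/(h_o·A) = 1/(4.89×33.6) = 0.006086 K/W
R_total = 0.1137 K/W
Q = ΔT / R_total = 28 / 0.1137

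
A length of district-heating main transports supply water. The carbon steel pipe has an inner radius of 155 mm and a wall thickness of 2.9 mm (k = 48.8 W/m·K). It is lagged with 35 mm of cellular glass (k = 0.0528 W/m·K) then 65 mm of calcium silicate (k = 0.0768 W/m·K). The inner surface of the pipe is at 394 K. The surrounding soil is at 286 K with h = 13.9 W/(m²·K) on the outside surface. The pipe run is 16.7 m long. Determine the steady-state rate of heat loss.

Q ≈ 1440 W

For a radial system each layer contributes R = ln(r_out/r_in)/(2πkL); films add R = 1/(hA).
R_carbon steel pipe wall = ln(157.9/155)/(2π×48.8×16.7) = 3.62×10^-6 K/W
R_cellular glass = ln(192.9/157.9)/(2π×0.0528×16.7) = 0.03614 K/W
R_calcium silicate = ln(257.9/192.9)/(2π×0.0768×16.7) = 0.03604 K/W
R_outer film = 1/(h_o·2πr_oL) = 1/(13.9×2π×0.2579×16.7) = 0.002659 K/W
R_total = 0.07484 K/W
Q = ΔT/R_total = 108/0.07484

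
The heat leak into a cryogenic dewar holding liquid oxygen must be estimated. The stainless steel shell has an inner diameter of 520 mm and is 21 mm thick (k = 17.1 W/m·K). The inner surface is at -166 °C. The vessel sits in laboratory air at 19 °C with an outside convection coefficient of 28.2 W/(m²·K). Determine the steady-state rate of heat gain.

Spherical conduction: R = (1/r_in − 1/r_out)/(4πk) per layer; series-sum.
R_stainless steel shell = (1/0.26 − 1/0.281)/(4π×17.1) = 0.001338 K/W
R_outer film = 1/(h·4πr_o²) = 1/(28.2×4π×0.281²) = 0.03574 K/W
R_total = 0.03708 K/W
Q = ΔT/R_total = 185/0.03708

Q ≈ 4990 W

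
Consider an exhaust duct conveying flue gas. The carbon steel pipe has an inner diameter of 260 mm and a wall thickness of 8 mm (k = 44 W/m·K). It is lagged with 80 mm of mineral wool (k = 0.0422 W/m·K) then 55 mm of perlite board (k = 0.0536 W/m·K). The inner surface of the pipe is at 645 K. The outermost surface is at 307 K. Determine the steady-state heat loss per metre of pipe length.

Per-layer cylindrical resistances, series-summed:
R_carbon steel pipe wall = ln(138/130)/(2π×44×1) = 2.16×10^-4 K/W
R_mineral wool = ln(218/138)/(2π×0.0422×1) = 1.724 K/W
R_perlite board = ln(273/218)/(2π×0.0536×1) = 0.668 K/W
R_total = 2.393 K/W
Q = ΔT/R_total = 338/2.393

q′ ≈ 141 W/m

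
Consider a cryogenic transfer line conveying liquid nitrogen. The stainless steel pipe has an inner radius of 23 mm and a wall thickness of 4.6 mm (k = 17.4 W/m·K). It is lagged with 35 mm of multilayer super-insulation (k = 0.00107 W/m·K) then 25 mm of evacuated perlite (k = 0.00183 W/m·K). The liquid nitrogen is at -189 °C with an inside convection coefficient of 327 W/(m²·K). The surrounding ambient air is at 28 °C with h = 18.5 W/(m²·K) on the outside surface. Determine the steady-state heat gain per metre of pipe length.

Treating each annulus and film as a series resistance:
R_inner film = 1/(h_i·2πr₁L) = 1/(327×2π×0.023×1) = 0.02116 K/W
R_stainless steel pipe wall = ln(27.6/23)/(2π×17.4×1) = 0.001668 K/W
R_multilayer super-insulation = ln(62.6/27.6)/(2π×0.00107×1) = 121.8 K/W
R_evacuated perlite = ln(87.6/62.6)/(2π×0.00183×1) = 29.22 K/W
R_outer film = 1/(h_o·2πr_oL) = 1/(18.5×2π×0.0876×1) = 0.09821 K/W
R_total = 151.2 K/W
Q = ΔT/R_total = 217/151.2

q′ ≈ 1.44 W/m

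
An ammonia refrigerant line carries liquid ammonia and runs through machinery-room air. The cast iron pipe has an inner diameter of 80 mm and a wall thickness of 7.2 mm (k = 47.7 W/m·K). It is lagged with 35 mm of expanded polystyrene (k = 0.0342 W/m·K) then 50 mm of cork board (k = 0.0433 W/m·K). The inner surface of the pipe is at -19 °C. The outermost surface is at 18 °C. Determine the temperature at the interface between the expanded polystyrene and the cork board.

T ≈ 3.07 °C

For a radial system each layer contributes R = ln(r_out/r_in)/(2πkL); films add R = 1/(hA).
R_cast iron pipe wall = ln(47.2/40)/(2π×47.7×1) = 5.523×10^-4 K/W
R_expanded polystyrene = ln(82.2/47.2)/(2π×0.0342×1) = 2.582 K/W
R_cork board = ln(132.2/82.2)/(2π×0.0433×1) = 1.747 K/W
R_total = 4.329 K/W
Q = ΔT/R_total = 37/4.329
Q = 8.55 W/m
T_interface = T_inner + Q·ΣR(inner→interface) = -19 + 8.55×2.582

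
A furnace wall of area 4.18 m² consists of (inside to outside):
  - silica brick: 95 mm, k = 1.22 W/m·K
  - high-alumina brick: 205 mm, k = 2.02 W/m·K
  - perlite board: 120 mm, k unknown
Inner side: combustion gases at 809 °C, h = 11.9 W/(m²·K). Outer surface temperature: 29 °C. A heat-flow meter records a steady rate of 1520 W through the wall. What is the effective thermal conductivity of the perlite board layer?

k ≈ 0.0638 W/(m·K)

Series thermal resistances:
R_inner film = 1/(h_i·A) = 1/(11.9×4.18) = 0.0201 K/W
R_silica brick = L/(kA) = 0.095/(1.22×4.18) = 0.01863 K/W
R_high-alumina brick = L/(kA) = 0.205/(2.02×4.18) = 0.02428 K/W
Sum of known resistances R_other = 0.06301 K/W
Total R = ΔT/Q = 780/1520 = 0.5132 K/W
R_perlite board = R_total − R_other = 0.4501 K/W
k = L/(R·A) = 0.12/(0.4501×4.18)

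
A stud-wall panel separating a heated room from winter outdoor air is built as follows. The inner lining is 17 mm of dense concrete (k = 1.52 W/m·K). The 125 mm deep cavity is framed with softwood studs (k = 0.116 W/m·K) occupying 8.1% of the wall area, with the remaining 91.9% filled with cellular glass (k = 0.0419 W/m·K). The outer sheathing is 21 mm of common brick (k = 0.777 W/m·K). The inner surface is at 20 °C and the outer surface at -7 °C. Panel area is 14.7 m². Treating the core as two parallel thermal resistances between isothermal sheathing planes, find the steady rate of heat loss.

Sheathing layers in series; stud and cavity paths in parallel between them.
R_inner = 0.017/(1.52×14.7) = 7.608×10^-4 K/W
R_stud  = 0.125/(0.116×0.081×14.7) = 0.905 K/W
R_cav   = 0.125/(0.0419×0.919×14.7) = 0.2208 K/W
1/R_core = 1/R_stud + 1/R_cav → R_core = 0.1775 K/W
R_outer = 0.021/(0.777×14.7) = 0.001839 K/W
R_total = 0.1801 K/W
Q = ΔT/R_total = 27/0.1801

Q ≈ 150 W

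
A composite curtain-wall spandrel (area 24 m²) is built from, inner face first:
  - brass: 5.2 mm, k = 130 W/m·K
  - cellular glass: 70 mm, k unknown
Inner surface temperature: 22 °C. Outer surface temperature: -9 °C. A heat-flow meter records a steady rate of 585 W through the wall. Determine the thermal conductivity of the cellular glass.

k ≈ 0.055 W/(m·K)

Model the wall as resistances in series:
R_brass = L/(kA) = 0.0052/(130×24) = 1.667×10^-6 K/W
Sum of known resistances R_other = 1.667×10^-6 K/W
Total R = ΔT/Q = 31/585 = 0.05299 K/W
R_cellular glass = R_total − R_other = 0.05299 K/W
k = L/(R·A) = 0.07/(0.05299×24)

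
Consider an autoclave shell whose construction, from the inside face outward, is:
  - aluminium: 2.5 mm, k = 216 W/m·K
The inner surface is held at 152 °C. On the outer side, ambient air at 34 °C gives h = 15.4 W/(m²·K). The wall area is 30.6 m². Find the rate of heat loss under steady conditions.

Thermal resistances in series:
R_aluminium = L/(kA) = 0.0025/(216×30.6) = 3.782×10^-7 K/W
R_outer film = 1/(h_o·A) = 1/(15.4×30.6) = 0.002122 K/W
R_total = 0.002122 K/W
Q = ΔT / R_total = 118 / 0.002122

Q ≈ 55600 W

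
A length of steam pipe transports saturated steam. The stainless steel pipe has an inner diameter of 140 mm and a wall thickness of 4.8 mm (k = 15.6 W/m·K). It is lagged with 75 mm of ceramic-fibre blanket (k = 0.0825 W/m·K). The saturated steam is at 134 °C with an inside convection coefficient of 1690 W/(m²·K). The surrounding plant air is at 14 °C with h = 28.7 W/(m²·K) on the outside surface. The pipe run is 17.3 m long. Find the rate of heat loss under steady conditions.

Q ≈ 1510 W

Cylindrical conduction, so R = ln(r₂/r₁)/(2πkL) per layer, in series:
R_inner film = 1/(h_i·2πr₁L) = 1/(1690×2π×0.07×17.3) = 7.777×10^-5 K/W
R_stainless steel pipe wall = ln(74.8/70)/(2π×15.6×17.3) = 3.911×10^-5 K/W
R_ceramic-fibre blanket = ln(149.8/74.8)/(2π×0.0825×17.3) = 0.07744 K/W
R_outer film = 1/(h_o·2πr_oL) = 1/(28.7×2π×0.1498×17.3) = 0.00214 K/W
R_total = 0.0797 K/W
Q = ΔT/R_total = 120/0.0797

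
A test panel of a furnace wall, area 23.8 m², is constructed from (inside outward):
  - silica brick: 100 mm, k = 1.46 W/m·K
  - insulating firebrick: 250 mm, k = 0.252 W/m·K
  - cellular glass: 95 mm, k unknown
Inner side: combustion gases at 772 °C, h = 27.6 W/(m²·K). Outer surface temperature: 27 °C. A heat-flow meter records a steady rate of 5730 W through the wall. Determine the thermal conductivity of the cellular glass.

Model the wall as resistances in series:
R_inner film = 1/(h_i·A) = 1/(27.6×23.8) = 0.001522 K/W
R_silica brick = L/(kA) = 0.1/(1.46×23.8) = 0.002878 K/W
R_insulating firebrick = L/(kA) = 0.25/(0.252×23.8) = 0.04168 K/W
Sum of known resistances R_other = 0.04608 K/W
Total R = ΔT/Q = 745/5730 = 0.13 K/W
R_cellular glass = R_total − R_other = 0.08393 K/W
k = L/(R·A) = 0.095/(0.08393×23.8)

k ≈ 0.0476 W/(m·K)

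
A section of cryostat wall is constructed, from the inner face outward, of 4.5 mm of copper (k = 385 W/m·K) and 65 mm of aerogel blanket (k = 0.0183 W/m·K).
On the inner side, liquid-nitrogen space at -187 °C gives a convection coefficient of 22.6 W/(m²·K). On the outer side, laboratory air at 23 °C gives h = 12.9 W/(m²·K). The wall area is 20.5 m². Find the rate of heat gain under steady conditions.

Thermal resistances in series:
R_inner film = 1/(h_i·A) = 1/(22.6×20.5) = 0.002158 K/W
R_copper = L/(kA) = 0.0045/(385×20.5) = 5.702×10^-7 K/W
R_aerogel blanket = L/(kA) = 0.065/(0.0183×20.5) = 0.1733 K/W
R_outer film = 1/(h_o·A) = 1/(12.9×20.5) = 0.003781 K/W
R_total = 0.1792 K/W
Q = ΔT / R_total = 210 / 0.1792

Q ≈ 1170 W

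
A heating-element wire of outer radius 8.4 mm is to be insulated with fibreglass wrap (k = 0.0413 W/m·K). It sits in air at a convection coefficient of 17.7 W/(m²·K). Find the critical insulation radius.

r_cr ≈ 2.33 mm

For a cylinder r_cr = k/h = 0.0413/17.7
r_cr = 2.33 mm; since the bare radius (8.4 mm) is above r_cr, any added insulation will reduce heat loss.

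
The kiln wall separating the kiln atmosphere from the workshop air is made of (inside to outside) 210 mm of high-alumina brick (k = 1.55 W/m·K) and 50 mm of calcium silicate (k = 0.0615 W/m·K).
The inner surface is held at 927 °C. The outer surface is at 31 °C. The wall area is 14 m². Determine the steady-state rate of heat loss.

Q ≈ 13200 W

Thermal resistances in series:
R_high-alumina brick = L/(kA) = 0.21/(1.55×14) = 0.009677 K/W
R_calcium silicate = L/(kA) = 0.05/(0.0615×14) = 0.05807 K/W
R_total = 0.06775 K/W
Q = ΔT / R_total = 896 / 0.06775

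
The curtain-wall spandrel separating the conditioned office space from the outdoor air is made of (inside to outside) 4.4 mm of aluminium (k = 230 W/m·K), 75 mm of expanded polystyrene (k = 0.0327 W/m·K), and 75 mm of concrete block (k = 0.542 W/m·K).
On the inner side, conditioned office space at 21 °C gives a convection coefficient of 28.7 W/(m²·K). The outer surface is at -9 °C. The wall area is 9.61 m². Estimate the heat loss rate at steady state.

Model the wall as resistances in series:
R_inner film = 1/(h_i·A) = 1/(28.7×9.61) = 0.003626 K/W
R_aluminium = L/(kA) = 0.0044/(230×9.61) = 1.991×10^-6 K/W
R_expanded polystyrene = L/(kA) = 0.075/(0.0327×9.61) = 0.2387 K/W
R_concrete block = L/(kA) = 0.075/(0.542×9.61) = 0.0144 K/W
R_total = 0.2567 K/W
Q = ΔT / R_total = 30 / 0.2567

Q ≈ 117 W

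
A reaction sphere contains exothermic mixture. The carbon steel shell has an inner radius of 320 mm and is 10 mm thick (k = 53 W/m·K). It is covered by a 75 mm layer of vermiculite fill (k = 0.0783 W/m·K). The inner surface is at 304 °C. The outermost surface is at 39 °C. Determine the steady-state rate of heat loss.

Q ≈ 465 W

Radial (spherical) resistances in series:
R_carbon steel shell = (1/0.32 − 1/0.33)/(4π×53) = 1.422×10^-4 K/W
R_vermiculite fill = (1/0.33 − 1/0.405)/(4π×0.0783) = 0.5703 K/W
R_total = 0.5705 K/W
Q = ΔT/R_total = 265/0.5705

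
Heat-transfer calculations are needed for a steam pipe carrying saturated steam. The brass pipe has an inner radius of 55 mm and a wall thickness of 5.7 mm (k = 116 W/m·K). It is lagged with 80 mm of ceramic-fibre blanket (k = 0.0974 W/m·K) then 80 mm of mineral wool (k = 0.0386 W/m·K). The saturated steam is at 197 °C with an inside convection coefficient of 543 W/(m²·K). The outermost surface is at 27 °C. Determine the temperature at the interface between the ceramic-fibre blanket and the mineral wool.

T ≈ 125 °C

Cylindrical conduction, so R = ln(r₂/r₁)/(2πkL) per layer, in series:
R_inner film = 1/(h_i·2πr₁L) = 1/(543×2π×0.055×1) = 0.005329 K/W
R_brass pipe wall = ln(60.7/55)/(2π×116×1) = 1.353×10^-4 K/W
R_ceramic-fibre blanket = ln(140.7/60.7)/(2π×0.0974×1) = 1.374 K/W
R_mineral wool = ln(220.7/140.7)/(2π×0.0386×1) = 1.856 K/W
R_total = 3.235 K/W
Q = ΔT/R_total = 170/3.235
Q = 52.5 W/m
T_interface = T_inner − Q·ΣR(inner→interface) = 197 − 52.5×1.379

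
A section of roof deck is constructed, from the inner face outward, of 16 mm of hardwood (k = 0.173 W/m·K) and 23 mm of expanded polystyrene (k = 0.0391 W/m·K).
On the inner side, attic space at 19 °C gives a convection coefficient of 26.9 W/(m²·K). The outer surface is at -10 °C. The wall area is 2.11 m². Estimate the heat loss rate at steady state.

Series thermal resistances:
R_inner film = 1/(h_i·A) = 1/(26.9×2.11) = 0.01762 K/W
R_hardwood = L/(kA) = 0.016/(0.173×2.11) = 0.04383 K/W
R_expanded polystyrene = L/(kA) = 0.023/(0.0391×2.11) = 0.2788 K/W
R_total = 0.3402 K/W
Q = ΔT / R_total = 29 / 0.3402

Q ≈ 85.2 W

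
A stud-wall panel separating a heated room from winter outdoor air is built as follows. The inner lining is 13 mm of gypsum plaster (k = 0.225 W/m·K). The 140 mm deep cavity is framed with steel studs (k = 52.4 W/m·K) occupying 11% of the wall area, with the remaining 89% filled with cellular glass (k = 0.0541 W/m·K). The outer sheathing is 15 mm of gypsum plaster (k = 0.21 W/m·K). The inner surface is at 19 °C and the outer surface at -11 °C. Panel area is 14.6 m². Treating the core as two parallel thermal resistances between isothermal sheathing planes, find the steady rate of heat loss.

Sheathing layers in series; stud and cavity paths in parallel between them.
R_inner = 0.013/(0.225×14.6) = 0.003957 K/W
R_stud  = 0.14/(52.4×0.11×14.6) = 0.001664 K/W
R_cav   = 0.14/(0.0541×0.89×14.6) = 0.1992 K/W
1/R_core = 1/R_stud + 1/R_cav → R_core = 0.00165 K/W
R_outer = 0.015/(0.21×14.6) = 0.004892 K/W
R_total = 0.0105 K/W
Q = ΔT/R_total = 30/0.0105

Q ≈ 2860 W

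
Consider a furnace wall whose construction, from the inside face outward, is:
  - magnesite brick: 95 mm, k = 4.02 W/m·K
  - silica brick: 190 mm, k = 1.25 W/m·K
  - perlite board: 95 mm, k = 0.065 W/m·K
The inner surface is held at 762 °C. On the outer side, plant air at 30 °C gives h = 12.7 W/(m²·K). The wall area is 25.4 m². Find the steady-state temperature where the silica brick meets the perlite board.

T ≈ 687 °C

Using the resistance-network approach (series):
R_magnesite brick = L/(kA) = 0.095/(4.02×25.4) = 9.304×10^-4 K/W
R_silica brick = L/(kA) = 0.19/(1.25×25.4) = 0.005984 K/W
R_perlite board = L/(kA) = 0.095/(0.065×25.4) = 0.05754 K/W
R_outer film = 1/(h_o·A) = 1/(12.7×25.4) = 0.0031 K/W
R_total = 0.06756 K/W;  Q = ΔT/R_total = 732/0.06756 = 10840 W
T_interface = T_inner − Q·ΣR(inner→interface) = 762 − 10800×0.006915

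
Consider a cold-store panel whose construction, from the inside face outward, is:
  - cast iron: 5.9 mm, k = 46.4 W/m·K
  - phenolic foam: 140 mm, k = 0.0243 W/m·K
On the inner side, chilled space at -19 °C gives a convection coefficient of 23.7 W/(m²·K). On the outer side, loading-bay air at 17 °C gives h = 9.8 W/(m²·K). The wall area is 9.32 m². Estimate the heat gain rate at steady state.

Series thermal resistances:
R_inner film = 1/(h_i·A) = 1/(23.7×9.32) = 0.004527 K/W
R_cast iron = L/(kA) = 0.0059/(46.4×9.32) = 1.364×10^-5 K/W
R_phenolic foam = L/(kA) = 0.14/(0.0243×9.32) = 0.6182 K/W
R_outer film = 1/(h_o·A) = 1/(9.8×9.32) = 0.01095 K/W
R_total = 0.6337 K/W
Q = ΔT / R_total = 36 / 0.6337

Q ≈ 56.8 W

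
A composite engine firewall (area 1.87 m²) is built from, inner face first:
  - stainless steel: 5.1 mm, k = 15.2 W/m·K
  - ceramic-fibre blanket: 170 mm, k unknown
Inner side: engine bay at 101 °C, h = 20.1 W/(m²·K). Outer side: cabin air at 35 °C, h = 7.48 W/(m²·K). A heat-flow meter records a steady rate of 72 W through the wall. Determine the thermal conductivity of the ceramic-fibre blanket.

k ≈ 0.111 W/(m·K)

Thermal resistances in series:
R_inner film = 1/(h_i·A) = 1/(20.1×1.87) = 0.0266 K/W
R_stainless steel = L/(kA) = 0.0051/(15.2×1.87) = 1.794×10^-4 K/W
R_outer film = 1/(h_o·A) = 1/(7.48×1.87) = 0.07149 K/W
Sum of known resistances R_other = 0.09828 K/W
Total R = ΔT/Q = 66/72 = 0.9167 K/W
R_ceramic-fibre blanket = R_total − R_other = 0.8184 K/W
k = L/(R·A) = 0.17/(0.8184×1.87)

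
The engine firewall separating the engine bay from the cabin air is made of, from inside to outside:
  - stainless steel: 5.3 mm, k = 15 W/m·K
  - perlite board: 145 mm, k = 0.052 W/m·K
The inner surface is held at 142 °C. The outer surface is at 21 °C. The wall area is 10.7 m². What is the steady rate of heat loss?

Thermal resistances in series:
R_stainless steel = L/(kA) = 0.0053/(15×10.7) = 3.302×10^-5 K/W
R_perlite board = L/(kA) = 0.145/(0.052×10.7) = 0.2606 K/W
R_total = 0.2606 K/W
Q = ΔT / R_total = 121 / 0.2606

Q ≈ 464 W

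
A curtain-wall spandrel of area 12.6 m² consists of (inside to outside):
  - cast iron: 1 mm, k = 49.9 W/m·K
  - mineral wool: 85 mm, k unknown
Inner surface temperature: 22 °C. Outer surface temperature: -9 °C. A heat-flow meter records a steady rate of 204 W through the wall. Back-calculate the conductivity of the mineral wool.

k ≈ 0.0444 W/(m·K)

Thermal resistances in series:
R_cast iron = L/(kA) = 0.001/(49.9×12.6) = 1.59×10^-6 K/W
Sum of known resistances R_other = 1.59×10^-6 K/W
Total R = ΔT/Q = 31/204 = 0.152 K/W
R_mineral wool = R_total − R_other = 0.152 K/W
k = L/(R·A) = 0.085/(0.152×12.6)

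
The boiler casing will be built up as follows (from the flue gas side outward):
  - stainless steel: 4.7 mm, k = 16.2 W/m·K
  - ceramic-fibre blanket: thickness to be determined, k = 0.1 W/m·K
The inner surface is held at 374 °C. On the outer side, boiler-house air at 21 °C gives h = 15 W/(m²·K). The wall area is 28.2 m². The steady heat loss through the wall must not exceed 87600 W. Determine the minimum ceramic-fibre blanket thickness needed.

Thermal resistances in series:
R_stainless steel = L/(kA) = 0.0047/(16.2×28.2) = 1.029×10^-5 K/W
R_outer film = 1/(h_o·A) = 1/(15×28.2) = 0.002364 K/W
Sum of the known resistances R_other = 0.002374 K/W
Required total resistance R_tot = ΔT/Q_allow = 353/87600 = 0.00403 K/W
R_ceramic-fibre blanket = R_tot − R_other = 0.001655 K/W
L = R·k·A = 0.001655×0.1×28.2

L ≈ 4.67 mm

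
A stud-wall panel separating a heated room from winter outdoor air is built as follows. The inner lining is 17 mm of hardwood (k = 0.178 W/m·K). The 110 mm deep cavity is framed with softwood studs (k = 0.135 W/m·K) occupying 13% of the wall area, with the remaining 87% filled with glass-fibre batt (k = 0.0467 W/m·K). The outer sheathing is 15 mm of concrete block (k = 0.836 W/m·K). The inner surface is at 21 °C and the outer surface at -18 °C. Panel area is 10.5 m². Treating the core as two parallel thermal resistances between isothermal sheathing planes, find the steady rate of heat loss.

Q ≈ 204 W

Sheathing layers in series; stud and cavity paths in parallel between them.
R_inner = 0.017/(0.178×10.5) = 0.009096 K/W
R_stud  = 0.11/(0.135×0.13×10.5) = 0.5969 K/W
R_cav   = 0.11/(0.0467×0.87×10.5) = 0.2579 K/W
1/R_core = 1/R_stud + 1/R_cav → R_core = 0.1801 K/W
R_outer = 0.015/(0.836×10.5) = 0.001709 K/W
R_total = 0.1909 K/W
Q = ΔT/R_total = 39/0.1909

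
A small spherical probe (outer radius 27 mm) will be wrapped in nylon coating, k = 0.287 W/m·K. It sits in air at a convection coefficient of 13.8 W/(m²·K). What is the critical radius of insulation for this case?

r_cr ≈ 41.6 mm

For a sphere r_cr = 2k/h = 2×0.287/13.8
r_cr = 41.6 mm; since the bare radius (27 mm) is below r_cr, adding a thin layer of insulation will *increase* heat loss.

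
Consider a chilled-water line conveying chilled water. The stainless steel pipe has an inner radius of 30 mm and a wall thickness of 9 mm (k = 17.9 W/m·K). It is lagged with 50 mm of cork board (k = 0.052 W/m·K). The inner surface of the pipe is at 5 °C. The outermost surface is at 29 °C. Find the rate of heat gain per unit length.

q′ ≈ 9.5 W/m

For a radial system each layer contributes R = ln(r_out/r_in)/(2πkL); films add R = 1/(hA).
R_stainless steel pipe wall = ln(39/30)/(2π×17.9×1) = 0.002333 K/W
R_cork board = ln(89/39)/(2π×0.052×1) = 2.525 K/W
R_total = 2.528 K/W
Q = ΔT/R_total = 24/2.528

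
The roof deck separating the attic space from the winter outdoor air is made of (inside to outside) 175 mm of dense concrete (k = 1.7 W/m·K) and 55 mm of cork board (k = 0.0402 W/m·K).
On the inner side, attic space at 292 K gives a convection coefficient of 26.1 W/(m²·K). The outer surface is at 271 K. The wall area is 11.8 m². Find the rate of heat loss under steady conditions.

Treating each layer as a thermal resistance in series:
R_inner film = 1/(h_i·A) = 1/(26.1×11.8) = 0.003247 K/W
R_dense concrete = L/(kA) = 0.175/(1.7×11.8) = 0.008724 K/W
R_cork board = L/(kA) = 0.055/(0.0402×11.8) = 0.1159 K/W
R_total = 0.1279 K/W
Q = ΔT / R_total = 21 / 0.1279

Q ≈ 164 W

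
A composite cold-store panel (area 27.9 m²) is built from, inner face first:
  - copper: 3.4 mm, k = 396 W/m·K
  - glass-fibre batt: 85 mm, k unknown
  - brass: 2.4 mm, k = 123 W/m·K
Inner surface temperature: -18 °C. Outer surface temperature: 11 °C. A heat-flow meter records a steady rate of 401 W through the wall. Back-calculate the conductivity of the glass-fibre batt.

k ≈ 0.0421 W/(m·K)

Series thermal resistances:
R_copper = L/(kA) = 0.0034/(396×27.9) = 3.077×10^-7 K/W
R_brass = L/(kA) = 0.0024/(123×27.9) = 6.994×10^-7 K/W
Sum of known resistances R_other = 1.007×10^-6 K/W
Total R = ΔT/Q = 29/401 = 0.07232 K/W
R_glass-fibre batt = R_total − R_other = 0.07232 K/W
k = L/(R·A) = 0.085/(0.07232×27.9)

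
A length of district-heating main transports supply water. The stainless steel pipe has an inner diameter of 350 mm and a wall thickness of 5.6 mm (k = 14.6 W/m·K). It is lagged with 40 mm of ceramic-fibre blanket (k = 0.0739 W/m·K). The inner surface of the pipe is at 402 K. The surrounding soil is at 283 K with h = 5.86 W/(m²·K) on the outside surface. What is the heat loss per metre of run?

Radial resistances (cylindrical: R_cond = ln(r_o/r_i)/(2πkL), R_conv = 1/(h·2πrL)):
R_stainless steel pipe wall = ln(180.6/175)/(2π×14.6×1) = 3.434×10^-4 K/W
R_ceramic-fibre blanket = ln(220.6/180.6)/(2π×0.0739×1) = 0.4309 K/W
R_outer film = 1/(h_o·2πr_oL) = 1/(5.86×2π×0.2206×1) = 0.1231 K/W
R_total = 0.5543 K/W
Q = ΔT/R_total = 119/0.5543

q′ ≈ 215 W/m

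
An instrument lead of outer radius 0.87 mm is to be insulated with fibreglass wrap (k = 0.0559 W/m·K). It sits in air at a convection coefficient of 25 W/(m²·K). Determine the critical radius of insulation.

r_cr ≈ 2.24 mm

For a cylinder r_cr = k/h = 0.0559/25
r_cr = 2.24 mm; since the bare radius (0.87 mm) is below r_cr, adding a thin layer of insulation will *increase* heat loss.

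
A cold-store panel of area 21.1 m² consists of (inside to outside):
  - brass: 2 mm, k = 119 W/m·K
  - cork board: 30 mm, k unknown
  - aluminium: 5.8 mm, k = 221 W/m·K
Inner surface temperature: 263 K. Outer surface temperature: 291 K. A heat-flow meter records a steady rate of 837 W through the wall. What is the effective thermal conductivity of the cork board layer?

k ≈ 0.0425 W/(m·K)

Model the wall as resistances in series:
R_brass = L/(kA) = 0.002/(119×21.1) = 7.965×10^-7 K/W
R_aluminium = L/(kA) = 0.0058/(221×21.1) = 1.244×10^-6 K/W
Sum of known resistances R_other = 2.04×10^-6 K/W
Total R = ΔT/Q = 28/837 = 0.03345 K/W
R_cork board = R_total − R_other = 0.03345 K/W
k = L/(R·A) = 0.03/(0.03345×21.1)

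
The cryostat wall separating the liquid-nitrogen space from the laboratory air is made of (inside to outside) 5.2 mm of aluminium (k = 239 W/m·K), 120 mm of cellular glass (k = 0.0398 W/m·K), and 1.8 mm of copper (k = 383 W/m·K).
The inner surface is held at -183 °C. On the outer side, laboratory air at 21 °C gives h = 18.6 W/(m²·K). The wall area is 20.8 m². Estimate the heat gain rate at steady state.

Q ≈ 1380 W

Using the resistance-network approach (series):
R_aluminium = L/(kA) = 0.0052/(239×20.8) = 1.046×10^-6 K/W
R_cellular glass = L/(kA) = 0.12/(0.0398×20.8) = 0.145 K/W
R_copper = L/(kA) = 0.0018/(383×20.8) = 2.259×10^-7 K/W
R_outer film = 1/(h_o·A) = 1/(18.6×20.8) = 0.002585 K/W
R_total = 0.1475 K/W
Q = ΔT / R_total = 204 / 0.1475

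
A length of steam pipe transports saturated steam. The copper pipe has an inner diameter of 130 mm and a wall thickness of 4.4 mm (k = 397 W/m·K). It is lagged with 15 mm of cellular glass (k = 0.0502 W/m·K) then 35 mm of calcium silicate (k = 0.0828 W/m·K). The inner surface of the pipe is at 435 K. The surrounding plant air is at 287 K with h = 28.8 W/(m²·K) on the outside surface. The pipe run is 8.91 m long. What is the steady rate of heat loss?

For a radial system each layer contributes R = ln(r_out/r_in)/(2πkL); films add R = 1/(hA).
R_copper pipe wall = ln(69.4/65)/(2π×397×8.91) = 2.947×10^-6 K/W
R_cellular glass = ln(84.4/69.4)/(2π×0.0502×8.91) = 0.06963 K/W
R_calcium silicate = ln(119.4/84.4)/(2π×0.0828×8.91) = 0.07484 K/W
R_outer film = 1/(h_o·2πr_oL) = 1/(28.8×2π×0.1194×8.91) = 0.005195 K/W
R_total = 0.1497 K/W
Q = ΔT/R_total = 148/0.1497

Q ≈ 989 W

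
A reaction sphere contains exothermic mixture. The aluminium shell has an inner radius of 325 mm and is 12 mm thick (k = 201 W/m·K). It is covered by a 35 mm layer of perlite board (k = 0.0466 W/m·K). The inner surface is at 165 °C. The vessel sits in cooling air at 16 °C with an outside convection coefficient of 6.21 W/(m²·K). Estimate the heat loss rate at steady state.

Each spherical layer contributes R = (1/r_i − 1/r_o)/(4πk):
R_aluminium shell = (1/0.325 − 1/0.337)/(4π×201) = 4.338×10^-5 K/W
R_perlite board = (1/0.337 − 1/0.372)/(4π×0.0466) = 0.4768 K/W
R_outer film = 1/(h·4πr_o²) = 1/(6.21×4π×0.372²) = 0.0926 K/W
R_total = 0.5694 K/W
Q = ΔT/R_total = 149/0.5694

Q ≈ 262 W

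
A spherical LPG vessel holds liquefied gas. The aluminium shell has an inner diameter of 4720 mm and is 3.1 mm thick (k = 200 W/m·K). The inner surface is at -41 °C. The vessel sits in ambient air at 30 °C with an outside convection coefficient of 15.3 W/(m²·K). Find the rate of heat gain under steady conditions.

Q ≈ 76200 W

Spherical conduction: R = (1/r_in − 1/r_out)/(4πk) per layer; series-sum.
R_aluminium shell = (1/2.36 − 1/2.3631)/(4π×200) = 2.212×10^-7 K/W
R_outer film = 1/(h·4πr_o²) = 1/(15.3×4π×2.3631²) = 9.314×10^-4 K/W
R_total = 9.316×10^-4 K/W
Q = ΔT/R_total = 71/9.316×10^-4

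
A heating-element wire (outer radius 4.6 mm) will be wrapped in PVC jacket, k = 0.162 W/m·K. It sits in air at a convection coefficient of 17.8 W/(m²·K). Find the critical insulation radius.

For a cylinder r_cr = k/h = 0.162/17.8
r_cr = 9.1 mm; since the bare radius (4.6 mm) is below r_cr, adding a thin layer of insulation will *increase* heat loss.

r_cr ≈ 9.1 mm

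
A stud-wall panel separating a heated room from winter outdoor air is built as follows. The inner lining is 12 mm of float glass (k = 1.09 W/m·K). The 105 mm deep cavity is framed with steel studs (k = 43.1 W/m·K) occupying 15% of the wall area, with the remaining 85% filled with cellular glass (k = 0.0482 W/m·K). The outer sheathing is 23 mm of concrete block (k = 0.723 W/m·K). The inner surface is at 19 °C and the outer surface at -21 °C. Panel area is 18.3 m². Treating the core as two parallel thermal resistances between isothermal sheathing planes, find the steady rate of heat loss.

Q ≈ 12400 W

Sheathing layers in series; stud and cavity paths in parallel between them.
R_inner = 0.012/(1.09×18.3) = 6.016×10^-4 K/W
R_stud  = 0.105/(43.1×0.15×18.3) = 8.875×10^-4 K/W
R_cav   = 0.105/(0.0482×0.85×18.3) = 0.14 K/W
1/R_core = 1/R_stud + 1/R_cav → R_core = 8.819×10^-4 K/W
R_outer = 0.023/(0.723×18.3) = 0.001738 K/W
R_total = 0.003222 K/W
Q = ΔT/R_total = 40/0.003222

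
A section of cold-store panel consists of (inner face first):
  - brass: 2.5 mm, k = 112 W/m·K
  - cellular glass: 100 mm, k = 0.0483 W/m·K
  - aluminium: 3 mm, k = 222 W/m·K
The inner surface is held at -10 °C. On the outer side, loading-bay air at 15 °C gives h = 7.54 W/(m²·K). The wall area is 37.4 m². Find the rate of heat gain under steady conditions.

Treating each layer as a thermal resistance in series:
R_brass = L/(kA) = 0.0025/(112×37.4) = 5.968×10^-7 K/W
R_cellular glass = L/(kA) = 0.1/(0.0483×37.4) = 0.05536 K/W
R_aluminium = L/(kA) = 0.003/(222×37.4) = 3.613×10^-7 K/W
R_outer film = 1/(h_o·A) = 1/(7.54×37.4) = 0.003546 K/W
R_total = 0.05891 K/W
Q = ΔT / R_total = 25 / 0.05891

Q ≈ 424 W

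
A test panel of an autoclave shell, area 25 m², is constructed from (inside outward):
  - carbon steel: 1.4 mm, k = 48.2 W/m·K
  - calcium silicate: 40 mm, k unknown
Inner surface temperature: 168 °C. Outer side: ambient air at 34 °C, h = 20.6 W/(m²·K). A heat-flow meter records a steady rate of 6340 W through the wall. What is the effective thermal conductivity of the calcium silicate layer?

k ≈ 0.0834 W/(m·K)

Treating each layer as a thermal resistance in series:
R_carbon steel = L/(kA) = 0.0014/(48.2×25) = 1.162×10^-6 K/W
R_outer film = 1/(h_o·A) = 1/(20.6×25) = 0.001942 K/W
Sum of known resistances R_other = 0.001943 K/W
Total R = ΔT/Q = 134/6340 = 0.02114 K/W
R_calcium silicate = R_total − R_other = 0.01919 K/W
k = L/(R·A) = 0.04/(0.01919×25)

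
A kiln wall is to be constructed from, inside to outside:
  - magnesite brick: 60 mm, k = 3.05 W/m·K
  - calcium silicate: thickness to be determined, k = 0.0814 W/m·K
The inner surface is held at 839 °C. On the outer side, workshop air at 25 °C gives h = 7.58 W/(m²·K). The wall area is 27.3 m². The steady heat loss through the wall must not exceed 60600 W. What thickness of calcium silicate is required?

L ≈ 17.5 mm

Using the resistance-network approach (series):
R_magnesite brick = L/(kA) = 0.06/(3.05×27.3) = 7.206×10^-4 K/W
R_outer film = 1/(h_o·A) = 1/(7.58×27.3) = 0.004832 K/W
Sum of the known resistances R_other = 0.005553 K/W
Required total resistance R_tot = ΔT/Q_allow = 814/60600 = 0.01343 K/W
R_calcium silicate = R_tot − R_other = 0.007879 K/W
L = R·k·A = 0.007879×0.0814×27.3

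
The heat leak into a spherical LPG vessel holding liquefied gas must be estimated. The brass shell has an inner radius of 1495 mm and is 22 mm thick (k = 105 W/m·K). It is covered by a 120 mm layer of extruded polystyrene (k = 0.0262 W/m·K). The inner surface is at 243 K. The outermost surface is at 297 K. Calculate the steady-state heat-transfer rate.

Q ≈ 368 W

For a spherical shell R = (1/r₁ − 1/r₂)/(4πk); film R = 1/(h·4πr²). In series:
R_brass shell = (1/1.495 − 1/1.517)/(4π×105) = 7.352×10^-6 K/W
R_extruded polystyrene = (1/1.517 − 1/1.637)/(4π×0.0262) = 0.1468 K/W
R_total = 0.1468 K/W
Q = ΔT/R_total = 54/0.1468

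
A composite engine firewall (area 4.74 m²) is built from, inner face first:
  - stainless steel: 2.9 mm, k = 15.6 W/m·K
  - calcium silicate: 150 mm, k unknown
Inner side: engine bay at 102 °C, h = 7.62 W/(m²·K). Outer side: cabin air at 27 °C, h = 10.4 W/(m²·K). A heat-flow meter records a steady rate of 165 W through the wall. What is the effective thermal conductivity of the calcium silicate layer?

Model the wall as resistances in series:
R_inner film = 1/(h_i·A) = 1/(7.62×4.74) = 0.02769 K/W
R_stainless steel = L/(kA) = 0.0029/(15.6×4.74) = 3.922×10^-5 K/W
R_outer film = 1/(h_o·A) = 1/(10.4×4.74) = 0.02029 K/W
Sum of known resistances R_other = 0.04801 K/W
Total R = ΔT/Q = 75/165 = 0.4545 K/W
R_calcium silicate = R_total − R_other = 0.4065 K/W
k = L/(R·A) = 0.15/(0.4065×4.74)

k ≈ 0.0778 W/(m·K)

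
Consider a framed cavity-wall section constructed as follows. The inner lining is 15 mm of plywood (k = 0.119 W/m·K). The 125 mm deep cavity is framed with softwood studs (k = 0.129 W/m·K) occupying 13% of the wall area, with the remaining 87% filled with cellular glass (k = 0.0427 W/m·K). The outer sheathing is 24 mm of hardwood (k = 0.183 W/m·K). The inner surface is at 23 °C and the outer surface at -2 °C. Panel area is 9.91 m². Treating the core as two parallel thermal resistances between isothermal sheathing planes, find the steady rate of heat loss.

Q ≈ 96.2 W

Sheathing layers in series; stud and cavity paths in parallel between them.
R_inner = 0.015/(0.119×9.91) = 0.01272 K/W
R_stud  = 0.125/(0.129×0.13×9.91) = 0.7521 K/W
R_cav   = 0.125/(0.0427×0.87×9.91) = 0.3395 K/W
1/R_core = 1/R_stud + 1/R_cav → R_core = 0.2339 K/W
R_outer = 0.024/(0.183×9.91) = 0.01323 K/W
R_total = 0.2599 K/W
Q = ΔT/R_total = 25/0.2599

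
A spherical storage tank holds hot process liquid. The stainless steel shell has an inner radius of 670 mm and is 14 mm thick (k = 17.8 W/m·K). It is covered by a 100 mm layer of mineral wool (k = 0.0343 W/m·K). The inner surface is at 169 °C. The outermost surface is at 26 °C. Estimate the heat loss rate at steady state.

Spherical conduction: R = (1/r_in − 1/r_out)/(4πk) per layer; series-sum.
R_stainless steel shell = (1/0.67 − 1/0.684)/(4π×17.8) = 1.366×10^-4 K/W
R_mineral wool = (1/0.684 − 1/0.784)/(4π×0.0343) = 0.4326 K/W
R_total = 0.4328 K/W
Q = ΔT/R_total = 143/0.4328

Q ≈ 330 W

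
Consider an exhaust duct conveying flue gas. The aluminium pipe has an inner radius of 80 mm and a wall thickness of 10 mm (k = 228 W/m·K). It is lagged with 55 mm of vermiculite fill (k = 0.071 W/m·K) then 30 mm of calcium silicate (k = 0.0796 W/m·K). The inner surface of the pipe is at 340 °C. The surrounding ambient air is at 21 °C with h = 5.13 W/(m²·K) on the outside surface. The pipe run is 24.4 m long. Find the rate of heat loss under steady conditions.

Q ≈ 4800 W

Treating each annulus and film as a series resistance:
R_aluminium pipe wall = ln(90/80)/(2π×228×24.4) = 3.37×10^-6 K/W
R_vermiculite fill = ln(145/90)/(2π×0.071×24.4) = 0.04381 K/W
R_calcium silicate = ln(175/145)/(2π×0.0796×24.4) = 0.01541 K/W
R_outer film = 1/(h_o·2πr_oL) = 1/(5.13×2π×0.175×24.4) = 0.007266 K/W
R_total = 0.06649 K/W
Q = ΔT/R_total = 319/0.06649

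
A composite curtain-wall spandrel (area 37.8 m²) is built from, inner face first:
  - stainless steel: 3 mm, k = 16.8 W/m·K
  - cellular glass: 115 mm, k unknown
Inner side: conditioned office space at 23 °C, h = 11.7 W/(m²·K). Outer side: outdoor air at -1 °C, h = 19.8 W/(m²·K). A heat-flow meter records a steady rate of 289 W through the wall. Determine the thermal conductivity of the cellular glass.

Series thermal resistances:
R_inner film = 1/(h_i·A) = 1/(11.7×37.8) = 0.002261 K/W
R_stainless steel = L/(kA) = 0.003/(16.8×37.8) = 4.724×10^-6 K/W
R_outer film = 1/(h_o·A) = 1/(19.8×37.8) = 0.001336 K/W
Sum of known resistances R_other = 0.003602 K/W
Total R = ΔT/Q = 24/289 = 0.08304 K/W
R_cellular glass = R_total − R_other = 0.07944 K/W
k = L/(R·A) = 0.115/(0.07944×37.8)

k ≈ 0.0383 W/(m·K)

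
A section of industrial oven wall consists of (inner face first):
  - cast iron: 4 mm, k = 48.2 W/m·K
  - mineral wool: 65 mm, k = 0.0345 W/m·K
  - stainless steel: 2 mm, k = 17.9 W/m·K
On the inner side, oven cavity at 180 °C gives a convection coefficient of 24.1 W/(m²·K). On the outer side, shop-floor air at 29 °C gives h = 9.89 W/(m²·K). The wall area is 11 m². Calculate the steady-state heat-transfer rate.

Q ≈ 819 W

Model the wall as resistances in series:
R_inner film = 1/(h_i·A) = 1/(24.1×11) = 0.003772 K/W
R_cast iron = L/(kA) = 0.004/(48.2×11) = 7.544×10^-6 K/W
R_mineral wool = L/(kA) = 0.065/(0.0345×11) = 0.1713 K/W
R_stainless steel = L/(kA) = 0.002/(17.9×11) = 1.016×10^-5 K/W
R_outer film = 1/(h_o·A) = 1/(9.89×11) = 0.009192 K/W
R_total = 0.1843 K/W
Q = ΔT / R_total = 151 / 0.1843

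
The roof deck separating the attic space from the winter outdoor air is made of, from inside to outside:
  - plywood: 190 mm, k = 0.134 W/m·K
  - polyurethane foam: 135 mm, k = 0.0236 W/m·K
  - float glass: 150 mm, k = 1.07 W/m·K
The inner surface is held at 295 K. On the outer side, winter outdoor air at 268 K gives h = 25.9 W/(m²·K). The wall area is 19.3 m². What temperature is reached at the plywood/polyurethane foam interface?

Treating each layer as a thermal resistance in series:
R_plywood = L/(kA) = 0.19/(0.134×19.3) = 0.07347 K/W
R_polyurethane foam = L/(kA) = 0.135/(0.0236×19.3) = 0.2964 K/W
R_float glass = L/(kA) = 0.15/(1.07×19.3) = 0.007264 K/W
R_outer film = 1/(h_o·A) = 1/(25.9×19.3) = 0.002001 K/W
R_total = 0.3791 K/W;  Q = ΔT/R_total = 27/0.3791 = 71.22 W
T_interface = T_inner − Q·ΣR(inner→interface) = 295 − 71.2×0.07347

T ≈ 290 K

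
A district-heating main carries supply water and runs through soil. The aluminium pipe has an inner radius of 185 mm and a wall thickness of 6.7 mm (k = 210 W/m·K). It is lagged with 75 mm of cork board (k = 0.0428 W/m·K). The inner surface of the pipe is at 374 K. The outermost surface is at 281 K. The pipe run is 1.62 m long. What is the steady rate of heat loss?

Q ≈ 123 W

Per-layer cylindrical resistances, series-summed:
R_aluminium pipe wall = ln(191.7/185)/(2π×210×1.62) = 1.664×10^-5 K/W
R_cork board = ln(266.7/191.7)/(2π×0.0428×1.62) = 0.7579 K/W
R_total = 0.7579 K/W
Q = ΔT/R_total = 93/0.7579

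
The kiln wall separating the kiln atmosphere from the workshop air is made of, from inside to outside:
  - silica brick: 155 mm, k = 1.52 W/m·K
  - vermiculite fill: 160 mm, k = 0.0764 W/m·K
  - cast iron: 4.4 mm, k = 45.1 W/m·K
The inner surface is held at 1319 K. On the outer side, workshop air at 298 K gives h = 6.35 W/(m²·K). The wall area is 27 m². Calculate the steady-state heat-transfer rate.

Treating each layer as a thermal resistance in series:
R_silica brick = L/(kA) = 0.155/(1.52×27) = 0.003777 K/W
R_vermiculite fill = L/(kA) = 0.16/(0.0764×27) = 0.07756 K/W
R_cast iron = L/(kA) = 0.0044/(45.1×27) = 3.613×10^-6 K/W
R_outer film = 1/(h_o·A) = 1/(6.35×27) = 0.005833 K/W
R_total = 0.08718 K/W
Q = ΔT / R_total = 1021 / 0.08718

Q ≈ 11700 W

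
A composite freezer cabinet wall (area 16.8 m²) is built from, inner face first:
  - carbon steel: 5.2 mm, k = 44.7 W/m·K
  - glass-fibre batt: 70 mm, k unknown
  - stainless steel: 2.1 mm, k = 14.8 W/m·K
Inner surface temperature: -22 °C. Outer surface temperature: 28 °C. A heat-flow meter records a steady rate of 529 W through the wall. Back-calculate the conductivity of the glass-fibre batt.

Using the resistance-network approach (series):
R_carbon steel = L/(kA) = 0.0052/(44.7×16.8) = 6.924×10^-6 K/W
R_stainless steel = L/(kA) = 0.0021/(14.8×16.8) = 8.446×10^-6 K/W
Sum of known resistances R_other = 1.537×10^-5 K/W
Total R = ΔT/Q = 50/529 = 0.09452 K/W
R_glass-fibre batt = R_total − R_other = 0.0945 K/W
k = L/(R·A) = 0.07/(0.0945×16.8)

k ≈ 0.0441 W/(m·K)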